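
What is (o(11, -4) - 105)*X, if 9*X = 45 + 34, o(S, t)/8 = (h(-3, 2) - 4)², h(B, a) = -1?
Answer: 7505/9 ≈ 833.89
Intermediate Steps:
o(S, t) = 200 (o(S, t) = 8*(-1 - 4)² = 8*(-5)² = 8*25 = 200)
X = 79/9 (X = (45 + 34)/9 = (⅑)*79 = 79/9 ≈ 8.7778)
(o(11, -4) - 105)*X = (200 - 105)*(79/9) = 95*(79/9) = 7505/9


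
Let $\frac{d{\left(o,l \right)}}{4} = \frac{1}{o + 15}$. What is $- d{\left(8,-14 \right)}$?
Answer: $- \frac{4}{23} \approx -0.17391$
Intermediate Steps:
$d{\left(o,l \right)} = \frac{4}{15 + o}$ ($d{\left(o,l \right)} = \frac{4}{o + 15} = \frac{4}{15 + o}$)
$- d{\left(8,-14 \right)} = - \frac{4}{15 + 8} = - \frac{4}{23}$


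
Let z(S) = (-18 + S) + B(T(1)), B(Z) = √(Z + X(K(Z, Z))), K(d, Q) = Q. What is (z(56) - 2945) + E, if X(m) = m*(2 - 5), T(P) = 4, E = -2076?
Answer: -4983 + 2*I*√2 ≈ -4983.0 + 2.8284*I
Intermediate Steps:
X(m) = -3*m (X(m) = m*(-3) = -3*m)
B(Z) = √2*√(-Z) (B(Z) = √(Z - 3*Z) = √(-2*Z) = √2*√(-Z))
z(S) = -18 + S + 2*I*√2 (z(S) = (-18 + S) + √2*√(-1*4) = (-18 + S) + √2*√(-4) = (-18 + S) + √2*(2*I) = (-18 + S) + 2*I*√2 = -18 + S + 2*I*√2)
(z(56) - 2945) + E = ((-18 + 56 + 2*I*√2) - 2945) - 2076 = ((38 + 2*I*√2) - 2945) - 2076 = (-2907 + 2*I*√2) - 2076 = -4983 + 2*I*√2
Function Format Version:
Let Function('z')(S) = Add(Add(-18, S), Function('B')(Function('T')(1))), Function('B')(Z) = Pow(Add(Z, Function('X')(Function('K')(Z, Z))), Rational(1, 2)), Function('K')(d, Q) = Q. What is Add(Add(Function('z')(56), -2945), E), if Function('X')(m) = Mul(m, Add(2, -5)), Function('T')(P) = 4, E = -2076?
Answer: Add(-4983, Mul(2, I, Pow(2, Rational(1, 2)))) ≈ Add(-4983.0, Mul(2.8284, I))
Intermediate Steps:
Function('X')(m) = Mul(-3, m) (Function('X')(m) = Mul(m, -3) = Mul(-3, m))
Function('B')(Z) = Mul(Pow(2, Rational(1, 2)), Pow(Mul(-1, Z), Rational(1, 2))) (Function('B')(Z) = Pow(Add(Z, Mul(-3, Z)), Rational(1, 2)) = Pow(Mul(-2, Z), Rational(1, 2)) = Mul(Pow(2, Rational(1, 2)), Pow(Mul(-1, Z), Rational(1, 2))))
Function('z')(S) = Add(-18, S, Mul(2, I, Pow(2, Rational(1, 2)))) (Function('z')(S) = Add(Add(-18, S), Mul(Pow(2, Rational(1, 2)), Pow(Mul(-1, 4), Rational(1, 2)))) = Add(Add(-18, S), Mul(Pow(2, Rational(1, 2)), Pow(-4, Rational(1, 2)))) = Add(Add(-18, S), Mul(Pow(2, Rational(1, 2)), Mul(2, I))) = Add(Add(-18, S), Mul(2, I, Pow(2, Rational(1, 2)))) = Add(-18, S, Mul(2, I, Pow(2, Rational(1, 2)))))
Add(Add(Function('z')(56), -2945), E) = Add(Add(Add(-18, 56, Mul(2, I, Pow(2, Rational(1, 2)))), -2945), -2076) = Add(Add(Add(38, Mul(2, I, Pow(2, Rational(1, 2)))), -2945), -2076) = Add(Add(-2907, Mul(2, I, Pow(2, Rational(1, 2)))), -2076) = Add(-4983, Mul(2, I, Pow(2, Rational(1, 2))))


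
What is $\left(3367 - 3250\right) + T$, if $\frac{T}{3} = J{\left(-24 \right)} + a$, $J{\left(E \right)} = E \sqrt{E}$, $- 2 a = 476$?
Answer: $-597 - 144 i \sqrt{6} \approx -597.0 - 352.73 i$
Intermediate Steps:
$a = -238$ ($a = \left(- \frac{1}{2}\right) 476 = -238$)
$J{\left(E \right)} = E^{\frac{3}{2}}$
$T = -714 - 144 i \sqrt{6}$ ($T = 3 \left(\left(-24\right)^{\frac{3}{2}} - 238\right) = 3 \left(- 48 i \sqrt{6} - 238\right) = 3 \left(-238 - 48 i \sqrt{6}\right) = -714 - 144 i \sqrt{6} \approx -714.0 - 352.73 i$)
$\left(3367 - 3250\right) + T = \left(3367 - 3250\right) - \left(714 + 144 i \sqrt{6}\right) = 117 - \left(714 + 144 i \sqrt{6}\right) = -597 - 144 i \sqrt{6}$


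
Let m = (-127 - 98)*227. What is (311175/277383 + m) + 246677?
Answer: 18085660247/92461 ≈ 1.9560e+5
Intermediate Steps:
m = -51075 (m = -225*227 = -51075)
(311175/277383 + m) + 246677 = (311175/277383 - 51075) + 246677 = (311175*(1/277383) - 51075) + 246677 = (103725/92461 - 51075) + 246677 = -4722341850/92461 + 246677 = 18085660247/92461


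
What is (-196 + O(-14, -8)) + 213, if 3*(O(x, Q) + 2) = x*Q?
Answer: 157/3 ≈ 52.333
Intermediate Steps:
O(x, Q) = -2 + Q*x/3 (O(x, Q) = -2 + (x*Q)/3 = -2 + (Q*x)/3 = -2 + Q*x/3)
(-196 + O(-14, -8)) + 213 = (-196 + (-2 + (⅓)*(-8)*(-14))) + 213 = (-196 + (-2 + 112/3)) + 213 = (-196 + 106/3) + 213 = -482/3 + 213 = 157/3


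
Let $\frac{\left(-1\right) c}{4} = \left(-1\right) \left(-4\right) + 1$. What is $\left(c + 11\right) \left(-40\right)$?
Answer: $360$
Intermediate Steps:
$c = -20$ ($c = - 4 \left(\left(-1\right) \left(-4\right) + 1\right) = - 4 \left(4 + 1\right) = \left(-4\right) 5 = -20$)
$\left(c + 11\right) \left(-40\right) = \left(-20 + 11\right) \left(-40\right) = \left(-9\right) \left(-40\right) = 360$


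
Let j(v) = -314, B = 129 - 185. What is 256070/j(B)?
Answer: -128035/157 ≈ -815.51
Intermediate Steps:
B = -56
256070/j(B) = 256070/(-314) = 256070*(-1/314) = -128035/157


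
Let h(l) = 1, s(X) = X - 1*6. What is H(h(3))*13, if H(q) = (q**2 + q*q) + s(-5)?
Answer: -117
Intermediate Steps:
s(X) = -6 + X (s(X) = X - 6 = -6 + X)
H(q) = -11 + 2*q**2 (H(q) = (q**2 + q*q) + (-6 - 5) = (q**2 + q**2) - 11 = 2*q**2 - 11 = -11 + 2*q**2)
H(h(3))*13 = (-11 + 2*1**2)*13 = (-11 + 2*1)*13 = (-11 + 2)*13 = -9*13 = -117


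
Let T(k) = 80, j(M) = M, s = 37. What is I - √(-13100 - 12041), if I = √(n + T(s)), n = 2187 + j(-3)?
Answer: 2*√566 - I*√25141 ≈ 47.581 - 158.56*I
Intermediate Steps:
n = 2184 (n = 2187 - 3 = 2184)
I = 2*√566 (I = √(2184 + 80) = √2264 = 2*√566 ≈ 47.581)
I - √(-13100 - 12041) = 2*√566 - √(-13100 - 12041) = 2*√566 - √(-25141) = 2*√566 - I*√25141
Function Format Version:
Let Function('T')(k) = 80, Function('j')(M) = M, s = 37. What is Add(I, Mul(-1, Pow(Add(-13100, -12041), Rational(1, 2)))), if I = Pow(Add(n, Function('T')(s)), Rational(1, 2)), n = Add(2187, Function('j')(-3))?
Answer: Add(Mul(2, Pow(566, Rational(1, 2))), Mul(-1, I, Pow(25141, Rational(1, 2)))) ≈ Add(47.581, Mul(-158.56, I))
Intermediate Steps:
n = 2184 (n = Add(2187, -3) = 2184)
I = Mul(2, Pow(566, Rational(1, 2))) (I = Pow(Add(2184, 80), Rational(1, 2)) = Pow(2264, Rational(1, 2)) = Mul(2, Pow(566, Rational(1, 2))) ≈ 47.581)
Add(I, Mul(-1, Pow(Add(-13100, -12041), Rational(1, 2)))) = Add(Mul(2, Pow(566, Rational(1, 2))), Mul(-1, Pow(Add(-13100, -12041), Rational(1, 2)))) = Add(Mul(2, Pow(566, Rational(1, 2))), Mul(-1, Pow(-25141, Rational(1, 2)))) = Add(Mul(2, Pow(566, Rational(1, 2))), Mul(-1, Mul(I, Pow(25141, Rational(1, 2))))) = Add(Mul(2, Pow(566, Rational(1, 2))), Mul(-1, I, Pow(25141, Rational(1, 2))))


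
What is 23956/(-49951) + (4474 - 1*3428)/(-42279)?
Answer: -1065084470/2111878329 ≈ -0.50433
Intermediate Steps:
23956/(-49951) + (4474 - 1*3428)/(-42279) = 23956*(-1/49951) + (4474 - 3428)*(-1/42279) = -23956/49951 + 1046*(-1/42279) = -23956/49951 - 1046/42279 = -1065084470/2111878329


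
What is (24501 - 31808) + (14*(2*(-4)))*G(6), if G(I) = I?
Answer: -7979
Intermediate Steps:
(24501 - 31808) + (14*(2*(-4)))*G(6) = (24501 - 31808) + (14*(2*(-4)))*6 = -7307 + (14*(-8))*6 = -7307 - 112*6 = -7307 - 672 = -7979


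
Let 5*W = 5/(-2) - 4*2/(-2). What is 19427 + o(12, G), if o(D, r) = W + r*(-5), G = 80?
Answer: 190273/10 ≈ 19027.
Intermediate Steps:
W = 3/10 (W = (5/(-2) - 4*2/(-2))/5 = (5*(-½) - 8*(-½))/5 = (-5/2 + 4)/5 = (⅕)*(3/2) = 3/10 ≈ 0.30000)
o(D, r) = 3/10 - 5*r (o(D, r) = 3/10 + r*(-5) = 3/10 - 5*r)
19427 + o(12, G) = 19427 + (3/10 - 5*80) = 19427 + (3/10 - 400) = 19427 - 3997/10 = 190273/10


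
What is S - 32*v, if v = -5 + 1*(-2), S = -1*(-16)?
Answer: 240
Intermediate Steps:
S = 16
v = -7 (v = -5 - 2 = -7)
S - 32*v = 16 - 32*(-7) = 16 + 224 = 240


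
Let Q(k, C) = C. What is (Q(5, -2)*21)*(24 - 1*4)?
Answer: -840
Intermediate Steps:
(Q(5, -2)*21)*(24 - 1*4) = (-2*21)*(24 - 1*4) = -42*(24 - 4) = -42*20 = -840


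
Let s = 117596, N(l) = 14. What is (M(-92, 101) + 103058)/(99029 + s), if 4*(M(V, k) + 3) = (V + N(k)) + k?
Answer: 412243/866500 ≈ 0.47576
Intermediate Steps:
M(V, k) = ½ + V/4 + k/4 (M(V, k) = -3 + ((V + 14) + k)/4 = -3 + ((14 + V) + k)/4 = -3 + (14 + V + k)/4 = -3 + (7/2 + V/4 + k/4) = ½ + V/4 + k/4)
(M(-92, 101) + 103058)/(99029 + s) = ((½ + (¼)*(-92) + (¼)*101) + 103058)/(99029 + 117596) = ((½ - 23 + 101/4) + 103058)/216625 = (11/4 + 103058)*(1/216625) = (412243/4)*(1/216625) = 412243/866500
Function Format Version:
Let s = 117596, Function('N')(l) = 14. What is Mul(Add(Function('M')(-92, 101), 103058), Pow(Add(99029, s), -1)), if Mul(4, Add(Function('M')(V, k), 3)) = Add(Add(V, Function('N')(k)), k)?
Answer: Rational(412243, 866500) ≈ 0.47576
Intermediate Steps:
Function('M')(V, k) = Add(Rational(1, 2), Mul(Rational(1, 4), V), Mul(Rational(1, 4), k)) (Function('M')(V, k) = Add(-3, Mul(Rational(1, 4), Add(Add(V, 14), k))) = Add(-3, Mul(Rational(1, 4), Add(Add(14, V), k))) = Add(-3, Mul(Rational(1, 4), Add(14, V, k))) = Add(-3, Add(Rational(7, 2), Mul(Rational(1, 4), V), Mul(Rational(1, 4), k))) = Add(Rational(1, 2), Mul(Rational(1, 4), V), Mul(Rational(1, 4), k)))
Mul(Add(Function('M')(-92, 101), 103058), Pow(Add(99029, s), -1)) = Mul(Add(Add(Rational(1, 2), Mul(Rational(1, 4), -92), Mul(Rational(1, 4), 101)), 103058), Pow(Add(99029, 117596), -1)) = Mul(Add(Add(Rational(1, 2), -23, Rational(101, 4)), 103058), Pow(216625, -1)) = Mul(Add(Rational(11, 4), 103058), Rational(1, 216625)) = Mul(Rational(412243, 4), Rational(1, 216625)) = Rational(412243, 866500)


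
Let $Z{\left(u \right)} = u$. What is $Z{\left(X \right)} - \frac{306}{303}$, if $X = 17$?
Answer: $\frac{1615}{101} \approx 15.99$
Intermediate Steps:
$Z{\left(X \right)} - \frac{306}{303} = 17 - \frac{306}{303} = 17 - \frac{102}{101} = \frac{1615}{101}$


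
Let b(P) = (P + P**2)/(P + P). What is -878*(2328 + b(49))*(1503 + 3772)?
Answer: -10897801850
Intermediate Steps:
b(P) = (P + P**2)/(2*P) (b(P) = (P + P**2)/((2*P)) = (P + P**2)*(1/(2*P)) = (P + P**2)/(2*P))
-878*(2328 + b(49))*(1503 + 3772) = -878*(2328 + (1/2 + (1/2)*49))*(1503 + 3772) = -878*(2328 + (1/2 + 49/2))*5275 = -878*(2328 + 25)*5275 = -2065934*5275 = -878*12412075 = -10897801850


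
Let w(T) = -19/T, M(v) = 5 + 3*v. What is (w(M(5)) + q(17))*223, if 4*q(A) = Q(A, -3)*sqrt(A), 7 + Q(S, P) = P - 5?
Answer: -4237/20 - 3345*sqrt(17)/4 ≈ -3659.8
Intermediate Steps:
Q(S, P) = -12 + P (Q(S, P) = -7 + (P - 5) = -7 + (-5 + P) = -12 + P)
q(A) = -15*sqrt(A)/4 (q(A) = ((-12 - 3)*sqrt(A))/4 = (-15*sqrt(A))/4 = -15*sqrt(A)/4)
(w(M(5)) + q(17))*223 = (-19/(5 + 3*5) - 15*sqrt(17)/4)*223 = (-19/(5 + 15) - 15*sqrt(17)/4)*223 = (-19/20 - 15*sqrt(17)/4)*223 = -4237/20 - 3345*sqrt(17)/4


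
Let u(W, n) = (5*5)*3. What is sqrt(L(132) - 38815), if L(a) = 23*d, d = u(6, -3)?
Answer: I*sqrt(37090) ≈ 192.59*I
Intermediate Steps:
u(W, n) = 75 (u(W, n) = 25*3 = 75)
d = 75
L(a) = 1725 (L(a) = 23*75 = 1725)
sqrt(L(132) - 38815) = sqrt(1725 - 38815) = sqrt(-37090) = I*sqrt(37090)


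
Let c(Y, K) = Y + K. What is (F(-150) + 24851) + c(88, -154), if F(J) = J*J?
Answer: 47285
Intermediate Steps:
F(J) = J²
c(Y, K) = K + Y
(F(-150) + 24851) + c(88, -154) = ((-150)² + 24851) + (-154 + 88) = (22500 + 24851) - 66 = 47351 - 66 = 47285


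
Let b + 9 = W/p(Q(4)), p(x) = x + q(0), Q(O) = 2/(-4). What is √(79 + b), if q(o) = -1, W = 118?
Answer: I*√78/3 ≈ 2.9439*I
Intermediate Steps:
Q(O) = -½ (Q(O) = 2*(-¼) = -½)
p(x) = -1 + x (p(x) = x - 1 = -1 + x)
b = -263/3 (b = -9 + 118/(-1 - ½) = -9 + 118/(-3/2) = -9 + 118*(-⅔) = -9 - 236/3 = -263/3 ≈ -87.667)
√(79 + b) = √(79 - 263/3) = √(-26/3) = I*√78/3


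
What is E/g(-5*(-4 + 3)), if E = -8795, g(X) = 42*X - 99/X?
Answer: -43975/951 ≈ -46.241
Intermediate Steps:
g(X) = -99/X + 42*X
E/g(-5*(-4 + 3)) = -8795/(-99*(-1/(5*(-4 + 3))) + 42*(-5*(-4 + 3))) = -8795/(-99/((-5*(-1))) + 42*(-5*(-1))) = -8795/(-99/5 + 42*5) = -8795/(-99*⅕ + 210) = -8795/(-99/5 + 210) = -8795/951/5 = -8795*5/951 = -43975/951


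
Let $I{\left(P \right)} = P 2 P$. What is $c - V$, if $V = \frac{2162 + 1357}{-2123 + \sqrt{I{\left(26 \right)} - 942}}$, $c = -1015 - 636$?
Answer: $- \frac{7433122232}{4506719} + \frac{3519 \sqrt{410}}{4506719} \approx -1649.3$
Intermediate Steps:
$I{\left(P \right)} = 2 P^{2}$ ($I{\left(P \right)} = 2 P P = 2 P^{2}$)
$c = -1651$ ($c = -1015 - 636 = -1651$)
$V = \frac{3519}{-2123 + \sqrt{410}}$ ($V = \frac{2162 + 1357}{-2123 + \sqrt{2 \cdot 26^{2} - 942}} = \frac{3519}{-2123 + \sqrt{2 \cdot 676 - 942}} = \frac{3519}{-2123 + \sqrt{1352 - 942}} = \frac{3519}{-2123 + \sqrt{410}} \approx -1.6735$)
$c - V = -1651 - \left(- \frac{7470837}{4506719} - \frac{3519 \sqrt{410}}{4506719}\right) = -1651 + \left(\frac{7470837}{4506719} + \frac{3519 \sqrt{410}}{4506719}\right) = - \frac{7433122232}{4506719} + \frac{3519 \sqrt{410}}{4506719}$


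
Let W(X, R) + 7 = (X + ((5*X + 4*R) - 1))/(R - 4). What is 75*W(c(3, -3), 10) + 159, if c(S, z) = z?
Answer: -207/2 ≈ -103.50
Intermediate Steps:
W(X, R) = -7 + (-1 + 4*R + 6*X)/(-4 + R) (W(X, R) = -7 + (X + ((5*X + 4*R) - 1))/(R - 4) = -7 + (X + ((4*R + 5*X) - 1))/(-4 + R) = -7 + (X + (-1 + 4*R + 5*X))/(-4 + R) = -7 + (-1 + 4*R + 6*X)/(-4 + R))
75*W(c(3, -3), 10) + 159 = 75*(3*(9 - 1*10 + 2*(-3))/(-4 + 10)) + 159 = 75*(3*(9 - 10 - 6)/6) + 159 = 75*(3*(1/6)*(-7)) + 159 = 75*(-7/2) + 159 = -525/2 + 159 = -207/2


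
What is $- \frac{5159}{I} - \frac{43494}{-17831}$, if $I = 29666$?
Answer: $\frac{15562375}{6869798} \approx 2.2653$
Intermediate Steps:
$- \frac{5159}{I} - \frac{43494}{-17831} = - \frac{5159}{29666} - \frac{43494}{-17831} = \left(-5159\right) \frac{1}{29666} - - \frac{3954}{1621} = - \frac{737}{4238} + \frac{3954}{1621} = \frac{15562375}{6869798}$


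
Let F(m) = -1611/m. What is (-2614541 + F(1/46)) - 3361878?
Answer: -6050525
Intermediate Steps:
(-2614541 + F(1/46)) - 3361878 = (-2614541 - 1611/(1/46)) - 3361878 = (-2614541 - 1611/1/46) - 3361878 = (-2614541 - 1611*46) - 3361878 = (-2614541 - 74106) - 3361878 = -2688647 - 3361878 = -6050525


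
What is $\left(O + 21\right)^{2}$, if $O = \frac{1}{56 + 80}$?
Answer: $\frac{8162449}{18496} \approx 441.31$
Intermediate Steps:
$O = \frac{1}{136} \approx 0.0073529$
$\left(O + 21\right)^{2} = \left(\frac{1}{136} + 21\right)^{2} = \left(\frac{2857}{136}\right)^{2} = \frac{8162449}{18496}$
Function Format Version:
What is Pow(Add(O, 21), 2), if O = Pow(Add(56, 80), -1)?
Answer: Rational(8162449, 18496) ≈ 441.31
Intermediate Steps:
O = Rational(1, 136) (O = Pow(136, -1) = Rational(1, 136) ≈ 0.0073529)
Pow(Add(O, 21), 2) = Pow(Add(Rational(1, 136), 21), 2) = Pow(Rational(2857, 136), 2) = Rational(8162449, 18496)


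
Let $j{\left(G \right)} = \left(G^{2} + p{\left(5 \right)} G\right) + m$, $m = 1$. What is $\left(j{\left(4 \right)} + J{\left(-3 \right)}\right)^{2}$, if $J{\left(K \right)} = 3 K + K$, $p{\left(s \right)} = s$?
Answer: $625$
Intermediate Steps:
$J{\left(K \right)} = 4 K$
$j{\left(G \right)} = 1 + G^{2} + 5 G$ ($j{\left(G \right)} = \left(G^{2} + 5 G\right) + 1 = 1 + G^{2} + 5 G$)
$\left(j{\left(4 \right)} + J{\left(-3 \right)}\right)^{2} = \left(\left(1 + 4^{2} + 5 \cdot 4\right) + 4 \left(-3\right)\right)^{2} = \left(\left(1 + 16 + 20\right) - 12\right)^{2} = \left(37 - 12\right)^{2} = 25^{2} = 625$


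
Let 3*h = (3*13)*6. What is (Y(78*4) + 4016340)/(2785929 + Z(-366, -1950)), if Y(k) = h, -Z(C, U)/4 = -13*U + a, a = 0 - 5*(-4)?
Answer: 4016418/2684449 ≈ 1.4962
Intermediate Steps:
a = 20 (a = 0 + 20 = 20)
Z(C, U) = -80 + 52*U (Z(C, U) = -4*(-13*U + 20) = -4*(20 - 13*U) = -80 + 52*U)
h = 78 (h = ((3*13)*6)/3 = (39*6)/3 = (⅓)*234 = 78)
Y(k) = 78
(Y(78*4) + 4016340)/(2785929 + Z(-366, -1950)) = (78 + 4016340)/(2785929 + (-80 + 52*(-1950))) = 4016418/(2785929 + (-80 - 101400)) = 4016418/(2785929 - 101480) = 4016418/2684449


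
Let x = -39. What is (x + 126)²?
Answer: 7569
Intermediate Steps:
(x + 126)² = (-39 + 126)² = 87² = 7569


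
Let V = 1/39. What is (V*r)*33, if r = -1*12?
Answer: -132/13 ≈ -10.154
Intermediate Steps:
V = 1/39 ≈ 0.025641
r = -12
(V*r)*33 = ((1/39)*(-12))*33 = -4/13*33 = -132/13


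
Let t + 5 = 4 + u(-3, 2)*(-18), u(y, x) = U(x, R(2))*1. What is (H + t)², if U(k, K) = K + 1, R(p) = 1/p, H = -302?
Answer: 108900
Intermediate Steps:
U(k, K) = 1 + K
u(y, x) = 3/2 (u(y, x) = (1 + 1/2)*1 = (1 + ½)*1 = (3/2)*1 = 3/2)
t = -28 (t = -5 + (4 + (3/2)*(-18)) = -5 + (4 - 27) = -5 - 23 = -28)
(H + t)² = (-302 - 28)² = (-330)² = 108900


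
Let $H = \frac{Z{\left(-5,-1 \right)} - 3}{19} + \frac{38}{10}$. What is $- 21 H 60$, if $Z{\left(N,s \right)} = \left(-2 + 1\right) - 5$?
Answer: $- \frac{79632}{19} \approx -4191.2$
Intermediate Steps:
$Z{\left(N,s \right)} = -6$ ($Z{\left(N,s \right)} = -1 - 5 = -6$)
$H = \frac{316}{95}$ ($H = \frac{-6 - 3}{19} + \frac{38}{10} = \left(-6 - 3\right) \frac{1}{19} + 38 \cdot \frac{1}{10} = \left(-9\right) \frac{1}{19} + \frac{19}{5} = - \frac{9}{19} + \frac{19}{5} = \frac{316}{95} \approx 3.3263$)
$- 21 H 60 = \left(-21\right) \frac{316}{95} \cdot 60 = \left(- \frac{6636}{95}\right) 60 = - \frac{79632}{19}$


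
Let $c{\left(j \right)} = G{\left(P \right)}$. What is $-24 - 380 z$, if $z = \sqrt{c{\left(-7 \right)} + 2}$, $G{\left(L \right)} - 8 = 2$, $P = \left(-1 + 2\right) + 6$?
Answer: $-24 - 760 \sqrt{3} \approx -1340.4$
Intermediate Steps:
$P = 7$ ($P = 1 + 6 = 7$)
$G{\left(L \right)} = 10$ ($G{\left(L \right)} = 8 + 2 = 10$)
$c{\left(j \right)} = 10$
$z = 2 \sqrt{3}$ ($z = \sqrt{10 + 2} = \sqrt{12} = 2 \sqrt{3} \approx 3.4641$)
$-24 - 380 z = -24 - 380 \cdot 2 \sqrt{3} = -24 - 760 \sqrt{3}$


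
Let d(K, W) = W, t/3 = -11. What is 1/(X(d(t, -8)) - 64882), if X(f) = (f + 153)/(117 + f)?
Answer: -109/7071993 ≈ -1.5413e-5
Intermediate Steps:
t = -33 (t = 3*(-11) = -33)
X(f) = (153 + f)/(117 + f)
1/(X(d(t, -8)) - 64882) = 1/((153 - 8)/(117 - 8) - 64882) = 1/(145/109 - 64882) = 1/(-7071993/109) = -109/7071993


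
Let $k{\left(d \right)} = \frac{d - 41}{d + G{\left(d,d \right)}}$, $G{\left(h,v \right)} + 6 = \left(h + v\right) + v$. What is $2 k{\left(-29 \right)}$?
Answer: $\frac{70}{61} \approx 1.1475$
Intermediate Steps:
$G{\left(h,v \right)} = -6 + h + 2 v$ ($G{\left(h,v \right)} = -6 + \left(\left(h + v\right) + v\right) = -6 + \left(h + 2 v\right) = -6 + h + 2 v$)
$k{\left(d \right)} = \frac{-41 + d}{-6 + 4 d}$ ($k{\left(d \right)} = \frac{d - 41}{d + \left(-6 + d + 2 d\right)} = \frac{-41 + d}{d + \left(-6 + 3 d\right)} = \frac{-41 + d}{-6 + 4 d}$)
$2 k{\left(-29 \right)} = 2 \frac{-41 - 29}{2 \left(-3 + 2 \left(-29\right)\right)} = 2 \cdot \frac{1}{2} \frac{1}{-3 - 58} \left(-70\right) = 2 \cdot \frac{1}{2} \frac{1}{-61} \left(-70\right) = 2 \cdot \frac{1}{2} \left(- \frac{1}{61}\right) \left(-70\right) = 2 \cdot \frac{35}{61} = \frac{70}{61}$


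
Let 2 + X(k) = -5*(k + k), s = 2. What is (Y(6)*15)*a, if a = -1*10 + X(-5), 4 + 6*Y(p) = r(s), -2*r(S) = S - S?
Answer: -380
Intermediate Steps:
X(k) = -2 - 10*k (X(k) = -2 - 5*(k + k) = -2 - 10*k)
r(S) = 0 (r(S) = -(S - S)/2 = -1/2*0 = 0)
Y(p) = -2/3 (Y(p) = -2/3 + (1/6)*0 = -2/3 + 0 = -2/3)
a = 38 (a = -1*10 + (-2 - 10*(-5)) = -10 + (-2 + 50) = -10 + 48 = 38)
(Y(6)*15)*a = -2/3*15*38 = -10*38 = -380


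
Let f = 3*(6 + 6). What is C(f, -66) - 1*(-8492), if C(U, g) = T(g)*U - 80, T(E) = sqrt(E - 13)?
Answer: 8412 + 36*I*sqrt(79) ≈ 8412.0 + 319.98*I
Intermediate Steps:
T(E) = sqrt(-13 + E)
f = 36 (f = 3*12 = 36)
C(U, g) = -80 + U*sqrt(-13 + g) (C(U, g) = sqrt(-13 + g)*U - 80 = U*sqrt(-13 + g) - 80 = -80 + U*sqrt(-13 + g))
C(f, -66) - 1*(-8492) = (-80 + 36*sqrt(-13 - 66)) - 1*(-8492) = (-80 + 36*sqrt(-79)) + 8492 = (-80 + 36*(I*sqrt(79))) + 8492 = (-80 + 36*I*sqrt(79)) + 8492 = 8412 + 36*I*sqrt(79)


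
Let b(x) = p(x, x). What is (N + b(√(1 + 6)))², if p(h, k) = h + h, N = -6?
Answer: 64 - 24*√7 ≈ 0.50197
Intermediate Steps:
p(h, k) = 2*h
b(x) = 2*x
(N + b(√(1 + 6)))² = (-6 + 2*√(1 + 6))² = (-6 + 2*√7)²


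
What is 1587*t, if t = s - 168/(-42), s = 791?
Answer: 1261665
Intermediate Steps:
t = 795 (t = 791 - 168/(-42) = 791 - 168*(-1)/42 = 791 - 1*(-4) = 791 + 4 = 795)
1587*t = 1587*795 = 1261665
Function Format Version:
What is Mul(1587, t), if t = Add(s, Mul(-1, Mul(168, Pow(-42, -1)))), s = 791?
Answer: 1261665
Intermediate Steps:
t = 795 (t = Add(791, Mul(-1, Mul(168, Pow(-42, -1)))) = Add(791, Mul(-1, Mul(168, Rational(-1, 42)))) = Add(791, Mul(-1, -4)) = Add(791, 4) = 795)
Mul(1587, t) = Mul(1587, 795) = 1261665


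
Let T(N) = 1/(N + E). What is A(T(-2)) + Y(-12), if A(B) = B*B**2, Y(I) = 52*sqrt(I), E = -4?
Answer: -1/216 + 104*I*sqrt(3) ≈ -0.0046296 + 180.13*I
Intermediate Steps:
T(N) = 1/(-4 + N) (T(N) = 1/(N - 4) = 1/(-4 + N))
A(B) = B**3
A(T(-2)) + Y(-12) = (1/(-4 - 2))**3 + 52*sqrt(-12) = (1/(-6))**3 + 52*(2*I*sqrt(3)) = (-1/6)**3 + 104*I*sqrt(3) = -1/216 + 104*I*sqrt(3)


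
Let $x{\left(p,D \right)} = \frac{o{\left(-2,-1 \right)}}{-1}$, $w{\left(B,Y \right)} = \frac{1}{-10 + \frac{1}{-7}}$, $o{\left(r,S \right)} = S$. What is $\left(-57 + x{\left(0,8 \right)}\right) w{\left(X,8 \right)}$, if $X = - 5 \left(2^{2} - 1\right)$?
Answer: $\frac{392}{71} \approx 5.5211$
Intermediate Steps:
$X = -15$ ($X = - 5 \left(4 - 1\right) = \left(-5\right) 3 = -15$)
$w{\left(B,Y \right)} = - \frac{7}{71}$ ($w{\left(B,Y \right)} = \frac{1}{-10 - \frac{1}{7}} = \frac{1}{- \frac{71}{7}} = - \frac{7}{71}$)
$x{\left(p,D \right)} = 1$ ($x{\left(p,D \right)} = - \frac{1}{-1} = \left(-1\right) \left(-1\right) = 1$)
$\left(-57 + x{\left(0,8 \right)}\right) w{\left(X,8 \right)} = \left(-57 + 1\right) \left(- \frac{7}{71}\right) = \left(-56\right) \left(- \frac{7}{71}\right) = \frac{392}{71}$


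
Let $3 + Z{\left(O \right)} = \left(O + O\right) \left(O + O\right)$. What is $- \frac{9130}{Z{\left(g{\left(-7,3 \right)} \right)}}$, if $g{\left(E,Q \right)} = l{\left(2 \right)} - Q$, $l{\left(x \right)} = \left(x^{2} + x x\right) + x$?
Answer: $- \frac{9130}{193} \approx -47.306$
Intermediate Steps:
$l{\left(x \right)} = x + 2 x^{2}$ ($l{\left(x \right)} = \left(x^{2} + x^{2}\right) + x = 2 x^{2} + x = x + 2 x^{2}$)
$g{\left(E,Q \right)} = 10 - Q$ ($g{\left(E,Q \right)} = 2 \left(1 + 2 \cdot 2\right) - Q = 2 \left(1 + 4\right) - Q = 2 \cdot 5 - Q = 10 - Q$)
$Z{\left(O \right)} = -3 + 4 O^{2}$ ($Z{\left(O \right)} = -3 + \left(O + O\right) \left(O + O\right) = -3 + 2 O 2 O = -3 + 4 O^{2}$)
$- \frac{9130}{Z{\left(g{\left(-7,3 \right)} \right)}} = - \frac{9130}{-3 + 4 \left(10 - 3\right)^{2}} = - \frac{9130}{-3 + 4 \cdot 7^{2}} = - \frac{9130}{-3 + 4 \cdot 49} = - \frac{9130}{-3 + 196} = - \frac{9130}{193}$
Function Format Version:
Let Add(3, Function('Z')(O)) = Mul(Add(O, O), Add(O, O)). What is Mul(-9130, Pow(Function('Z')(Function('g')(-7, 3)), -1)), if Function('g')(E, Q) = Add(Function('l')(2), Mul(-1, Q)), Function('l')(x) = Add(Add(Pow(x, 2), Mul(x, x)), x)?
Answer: Rational(-9130, 193) ≈ -47.306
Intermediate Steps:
Function('l')(x) = Add(x, Mul(2, Pow(x, 2))) (Function('l')(x) = Add(Add(Pow(x, 2), Pow(x, 2)), x) = Add(Mul(2, Pow(x, 2)), x) = Add(x, Mul(2, Pow(x, 2))))
Function('g')(E, Q) = Add(10, Mul(-1, Q)) (Function('g')(E, Q) = Add(Mul(2, Add(1, Mul(2, 2))), Mul(-1, Q)) = Add(Mul(2, Add(1, 4)), Mul(-1, Q)) = Add(Mul(2, 5), Mul(-1, Q)) = Add(10, Mul(-1, Q)))
Function('Z')(O) = Add(-3, Mul(4, Pow(O, 2))) (Function('Z')(O) = Add(-3, Mul(Add(O, O), Add(O, O))) = Add(-3, Mul(Mul(2, O), Mul(2, O))) = Add(-3, Mul(4, Pow(O, 2))))
Mul(-9130, Pow(Function('Z')(Function('g')(-7, 3)), -1)) = Mul(-9130, Pow(Add(-3, Mul(4, Pow(Add(10, Mul(-1, 3)), 2))), -1)) = Mul(-9130, Pow(Add(-3, Mul(4, Pow(Add(10, -3), 2))), -1)) = Mul(-9130, Pow(Add(-3, Mul(4, Pow(7, 2))), -1)) = Mul(-9130, Pow(Add(-3, Mul(4, 49)), -1)) = Mul(-9130, Pow(Add(-3, 196), -1)) = Mul(-9130, Pow(193, -1)) = Mul(-9130, Rational(1, 193)) = Rational(-9130, 193)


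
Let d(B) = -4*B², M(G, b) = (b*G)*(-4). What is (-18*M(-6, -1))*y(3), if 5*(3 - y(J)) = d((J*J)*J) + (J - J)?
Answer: 1266192/5 ≈ 2.5324e+5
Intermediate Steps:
M(G, b) = -4*G*b (M(G, b) = (G*b)*(-4) = -4*G*b)
y(J) = 3 + 4*J⁶/5 (y(J) = 3 - (-4*J⁶ + (J - J))/5 = 3 - (-4*J⁶ + 0)/5 = 3 - (-4)*J⁶/5 = 3 + 4*J⁶/5)
(-18*M(-6, -1))*y(3) = (-(-72)*(-6)*(-1))*(3 + (⅘)*3⁶) = (-18*(-24))*(3 + (⅘)*729) = 432*(3 + 2916/5) = 432*(2931/5) = 1266192/5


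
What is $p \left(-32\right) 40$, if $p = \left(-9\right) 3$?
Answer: $34560$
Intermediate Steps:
$p = -27$
$p \left(-32\right) 40 = \left(-27\right) \left(-32\right) 40 = 864 \cdot 40 = 34560$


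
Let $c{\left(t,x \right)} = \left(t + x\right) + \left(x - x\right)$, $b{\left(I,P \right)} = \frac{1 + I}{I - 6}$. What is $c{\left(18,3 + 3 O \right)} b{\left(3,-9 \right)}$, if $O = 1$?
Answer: $-32$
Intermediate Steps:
$b{\left(I,P \right)} = \frac{1 + I}{-6 + I}$
$c{\left(t,x \right)} = t + x$ ($c{\left(t,x \right)} = \left(t + x\right) + 0 = t + x$)
$c{\left(18,3 + 3 O \right)} b{\left(3,-9 \right)} = \left(18 + \left(3 + 3 \cdot 1\right)\right) \frac{1 + 3}{-6 + 3} = \left(18 + \left(3 + 3\right)\right) \frac{1}{-3} \cdot 4 = \left(18 + 6\right) \left(\left(- \frac{1}{3}\right) 4\right) = 24 \left(- \frac{4}{3}\right) = -32$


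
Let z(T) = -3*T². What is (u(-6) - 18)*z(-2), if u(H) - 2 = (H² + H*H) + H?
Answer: -600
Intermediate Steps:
u(H) = 2 + H + 2*H² (u(H) = 2 + ((H² + H*H) + H) = 2 + ((H² + H²) + H) = 2 + (2*H² + H) = 2 + (H + 2*H²) = 2 + H + 2*H²)
(u(-6) - 18)*z(-2) = ((2 - 6 + 2*(-6)²) - 18)*(-3*(-2)²) = ((2 - 6 + 2*36) - 18)*(-3*4) = ((2 - 6 + 72) - 18)*(-12) = (68 - 18)*(-12) = 50*(-12) = -600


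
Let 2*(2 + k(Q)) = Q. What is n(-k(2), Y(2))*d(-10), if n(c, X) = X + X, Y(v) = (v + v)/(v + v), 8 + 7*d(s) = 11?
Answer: 6/7 ≈ 0.85714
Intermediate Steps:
d(s) = 3/7 (d(s) = -8/7 + (1/7)*11 = -8/7 + 11/7 = 3/7)
Y(v) = 1 (Y(v) = (2*v)/((2*v)) = (2*v)*(1/(2*v)) = 1)
k(Q) = -2 + Q/2
n(c, X) = 2*X
n(-k(2), Y(2))*d(-10) = (2*1)*(3/7) = 2*(3/7) = 6/7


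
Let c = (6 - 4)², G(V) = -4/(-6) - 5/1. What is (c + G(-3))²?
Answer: ⅑ ≈ 0.11111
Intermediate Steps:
G(V) = -13/3 (G(V) = -4*(-⅙) - 5*1 = ⅔ - 5 = -13/3)
c = 4 (c = 2² = 4)
(c + G(-3))² = (4 - 13/3)² = (-⅓)² = ⅑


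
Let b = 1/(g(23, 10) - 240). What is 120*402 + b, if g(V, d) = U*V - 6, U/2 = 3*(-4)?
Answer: 38495519/798 ≈ 48240.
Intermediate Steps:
U = -24 (U = 2*(3*(-4)) = 2*(-12) = -24)
g(V, d) = -6 - 24*V (g(V, d) = -24*V - 6 = -6 - 24*V)
b = -1/798 (b = 1/((-6 - 24*23) - 240) = 1/((-6 - 552) - 240) = 1/(-558 - 240) = 1/(-798) = -1/798 ≈ -0.0012531)
120*402 + b = 120*402 - 1/798 = 48240 - 1/798 = 38495519/798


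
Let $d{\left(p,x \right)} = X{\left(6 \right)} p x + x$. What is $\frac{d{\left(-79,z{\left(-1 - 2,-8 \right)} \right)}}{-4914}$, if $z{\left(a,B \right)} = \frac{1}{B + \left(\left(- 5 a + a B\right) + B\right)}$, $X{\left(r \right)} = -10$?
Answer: $- \frac{113}{16146} \approx -0.0069986$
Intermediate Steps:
$z{\left(a,B \right)} = \frac{1}{- 5 a + 2 B + B a}$ ($z{\left(a,B \right)} = \frac{1}{B + \left(\left(- 5 a + B a\right) + B\right)} = \frac{1}{B + \left(B - 5 a + B a\right)} = \frac{1}{- 5 a + 2 B + B a}$)
$d{\left(p,x \right)} = x - 10 p x$ ($d{\left(p,x \right)} = - 10 p x + x = x - 10 p x$)
$\frac{d{\left(-79,z{\left(-1 - 2,-8 \right)} \right)}}{-4914} = \frac{\frac{1}{- 5 \left(-1 - 2\right) + 2 \left(-8\right) - 8 \left(-1 - 2\right)} \left(1 - -790\right)}{-4914} = \frac{1 + 790}{- 5 \left(-1 - 2\right) - 16 - 8 \left(-1 - 2\right)} \left(- \frac{1}{4914}\right) = \frac{1}{\left(-5\right) \left(-3\right) - 16 - -24} \cdot 791 \left(- \frac{1}{4914}\right) = \frac{1}{15 - 16 + 24} \cdot 791 \left(- \frac{1}{4914}\right) = \frac{1}{23} \cdot 791 \left(- \frac{1}{4914}\right) = \frac{791}{23} \left(- \frac{1}{4914}\right) = - \frac{113}{16146}$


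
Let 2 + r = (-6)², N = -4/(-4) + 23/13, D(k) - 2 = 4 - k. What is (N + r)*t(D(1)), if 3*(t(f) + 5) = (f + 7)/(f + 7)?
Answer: -6692/39 ≈ -171.59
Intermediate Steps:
D(k) = 6 - k (D(k) = 2 + (4 - k) = 6 - k)
N = 36/13 (N = -4*(-¼) + 23*(1/13) = 1 + 23/13 = 36/13 ≈ 2.7692)
t(f) = -14/3 (t(f) = -5 + ((f + 7)/(f + 7))/3 = -5 + ((7 + f)/(7 + f))/3 = -5 + (⅓)*1 = -5 + ⅓ = -14/3)
r = 34 (r = -2 + (-6)² = -2 + 36 = 34)
(N + r)*t(D(1)) = (36/13 + 34)*(-14/3) = (478/13)*(-14/3) = -6692/39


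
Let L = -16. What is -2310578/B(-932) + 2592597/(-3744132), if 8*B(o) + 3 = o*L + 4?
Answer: -3297501696449/2658868596 ≈ -1240.2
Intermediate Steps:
B(o) = ⅛ - 2*o (B(o) = -3/8 + (o*(-16) + 4)/8 = -3/8 + (-16*o + 4)/8 = -3/8 + (4 - 16*o)/8 = -3/8 + (½ - 2*o) = ⅛ - 2*o)
-2310578/B(-932) + 2592597/(-3744132) = -2310578/(⅛ - 2*(-932)) + 2592597/(-3744132) = -2310578/(⅛ + 1864) + 2592597*(-1/3744132) = -2310578/14913/8 - 123457/178292 = -2310578*8/14913 - 123457/178292 = -18484624/14913 - 123457/178292 = -3297501696449/2658868596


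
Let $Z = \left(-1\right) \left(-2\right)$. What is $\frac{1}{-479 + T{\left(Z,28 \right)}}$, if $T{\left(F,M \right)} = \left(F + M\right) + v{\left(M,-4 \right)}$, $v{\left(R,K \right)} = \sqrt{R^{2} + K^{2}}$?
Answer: $- \frac{449}{200801} - \frac{20 \sqrt{2}}{200801} \approx -0.0023769$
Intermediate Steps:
$v{\left(R,K \right)} = \sqrt{K^{2} + R^{2}}$
$Z = 2$
$T{\left(F,M \right)} = F + M + \sqrt{16 + M^{2}}$ ($T{\left(F,M \right)} = \left(F + M\right) + \sqrt{\left(-4\right)^{2} + M^{2}} = \left(F + M\right) + \sqrt{16 + M^{2}} = F + M + \sqrt{16 + M^{2}}$)
$\frac{1}{-479 + T{\left(Z,28 \right)}} = \frac{1}{-479 + \left(2 + 28 + \sqrt{16 + 28^{2}}\right)} = \frac{1}{-479 + \left(2 + 28 + \sqrt{16 + 784}\right)} = \frac{1}{-479 + \left(2 + 28 + \sqrt{800}\right)} = \frac{1}{-479 + \left(2 + 28 + 20 \sqrt{2}\right)} = \frac{1}{-479 + \left(30 + 20 \sqrt{2}\right)} = \frac{1}{-449 + 20 \sqrt{2}}$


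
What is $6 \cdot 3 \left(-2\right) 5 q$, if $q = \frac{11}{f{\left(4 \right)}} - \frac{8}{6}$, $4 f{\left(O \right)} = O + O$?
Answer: $-750$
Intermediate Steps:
$f{\left(O \right)} = \frac{O}{2}$ ($f{\left(O \right)} = \frac{O + O}{4} = \frac{2 O}{4} = \frac{O}{2}$)
$q = \frac{25}{6}$ ($q = \frac{11}{\frac{1}{2} \cdot 4} - \frac{8}{6} = \frac{11}{2} - \frac{4}{3} = \frac{25}{6} \approx 4.1667$)
$6 \cdot 3 \left(-2\right) 5 q = 6 \cdot 3 \left(-2\right) 5 \cdot \frac{25}{6} = 18 \left(-2\right) 5 \cdot \frac{25}{6} = \left(-36\right) 5 \cdot \frac{25}{6} = \left(-180\right) \frac{25}{6} = -750$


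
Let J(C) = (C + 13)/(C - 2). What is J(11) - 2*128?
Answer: -760/3 ≈ -253.33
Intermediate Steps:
J(C) = (13 + C)/(-2 + C)
J(11) - 2*128 = (13 + 11)/(-2 + 11) - 2*128 = 24/9 - 256 = (⅑)*24 - 256 = 8/3 - 256 = -760/3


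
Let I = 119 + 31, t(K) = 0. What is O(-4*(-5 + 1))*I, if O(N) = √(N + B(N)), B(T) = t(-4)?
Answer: 600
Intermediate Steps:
B(T) = 0
O(N) = √N (O(N) = √(N + 0) = √N)
I = 150
O(-4*(-5 + 1))*I = √(-4*(-5 + 1))*150 = √(-4*(-4))*150 = √16*150 = 4*150 = 600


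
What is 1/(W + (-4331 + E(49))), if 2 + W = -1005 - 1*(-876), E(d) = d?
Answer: -1/4413 ≈ -0.00022660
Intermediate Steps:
W = -131 (W = -2 + (-1005 - 1*(-876)) = -2 + (-1005 + 876) = -2 - 129 = -131)
1/(W + (-4331 + E(49))) = 1/(-131 + (-4331 + 49)) = 1/(-131 - 4282) = 1/(-4413) = -1/4413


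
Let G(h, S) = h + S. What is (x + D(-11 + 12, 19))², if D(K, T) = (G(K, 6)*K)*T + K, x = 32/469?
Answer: 3953642884/219961 ≈ 17974.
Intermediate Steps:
G(h, S) = S + h
x = 32/469 (x = 32*(1/469) = 32/469 ≈ 0.068230)
D(K, T) = K + K*T*(6 + K) (D(K, T) = ((6 + K)*K)*T + K = (K*(6 + K))*T + K = K*T*(6 + K) + K = K + K*T*(6 + K))
(x + D(-11 + 12, 19))² = (32/469 + (-11 + 12)*(1 + 19*(6 + (-11 + 12))))² = (32/469 + 1*(1 + 19*(6 + 1)))² = (32/469 + 1*(1 + 19*7))² = (32/469 + 1*(1 + 133))² = (32/469 + 1*134)² = (32/469 + 134)² = (62878/469)² = 3953642884/219961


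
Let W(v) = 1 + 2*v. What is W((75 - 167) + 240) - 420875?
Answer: -420578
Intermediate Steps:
W((75 - 167) + 240) - 420875 = (1 + 2*((75 - 167) + 240)) - 420875 = (1 + 2*(-92 + 240)) - 420875 = (1 + 2*148) - 420875 = (1 + 296) - 420875 = 297 - 420875 = -420578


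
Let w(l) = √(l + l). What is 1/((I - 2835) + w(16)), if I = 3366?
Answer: 531/281929 - 4*√2/281929 ≈ 0.0018634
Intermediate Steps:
w(l) = √2*√l (w(l) = √(2*l) = √2*√l)
1/((I - 2835) + w(16)) = 1/((3366 - 2835) + √2*√16) = 1/(531 + √2*4) = 1/(531 + 4*√2)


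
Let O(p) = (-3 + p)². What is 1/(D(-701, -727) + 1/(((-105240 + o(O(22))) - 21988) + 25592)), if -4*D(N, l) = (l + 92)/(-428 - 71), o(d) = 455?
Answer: -201957276/64251931 ≈ -3.1432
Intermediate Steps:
D(N, l) = 23/499 + l/1996 (D(N, l) = -(l + 92)/(4*(-428 - 71)) = -(92 + l)/(4*(-499)) = -(92 + l)*(-1)/(4*499) = -(-92/499 - l/499)/4 = 23/499 + l/1996)
1/(D(-701, -727) + 1/(((-105240 + o(O(22))) - 21988) + 25592)) = 1/((23/499 + (1/1996)*(-727)) + 1/(((-105240 + 455) - 21988) + 25592)) = 1/((23/499 - 727/1996) + 1/((-104785 - 21988) + 25592)) = 1/(-635/1996 + 1/(-126773 + 25592)) = 1/(-635/1996 + 1/(-101181)) = 1/(-635/1996 - 1/101181) = 1/(-64251931/201957276) = -201957276/64251931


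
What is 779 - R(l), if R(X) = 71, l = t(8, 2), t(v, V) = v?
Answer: 708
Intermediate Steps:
l = 8
779 - R(l) = 779 - 1*71 = 779 - 71 = 708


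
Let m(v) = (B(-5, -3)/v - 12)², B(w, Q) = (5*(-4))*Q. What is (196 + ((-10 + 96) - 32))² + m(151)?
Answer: 1428132004/22801 ≈ 62635.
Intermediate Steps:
B(w, Q) = -20*Q
m(v) = (-12 + 60/v)² (m(v) = ((-20*(-3))/v - 12)² = (60/v - 12)² = (-12 + 60/v)²)
(196 + ((-10 + 96) - 32))² + m(151) = (196 + ((-10 + 96) - 32))² + 144*(-5 + 151)²/151² = (196 + (86 - 32))² + 144*(1/22801)*146² = (196 + 54)² + 144*(1/22801)*21316 = 250² + 3069504/22801 = 62500 + 3069504/22801 = 1428132004/22801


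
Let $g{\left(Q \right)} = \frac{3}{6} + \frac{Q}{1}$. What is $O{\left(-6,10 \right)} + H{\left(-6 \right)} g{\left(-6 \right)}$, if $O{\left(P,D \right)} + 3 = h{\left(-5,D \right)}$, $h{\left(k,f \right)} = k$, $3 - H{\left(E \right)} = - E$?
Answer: $\frac{17}{2} \approx 8.5$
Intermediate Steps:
$H{\left(E \right)} = 3 + E$ ($H{\left(E \right)} = 3 - - E = 3 + E$)
$O{\left(P,D \right)} = -8$ ($O{\left(P,D \right)} = -3 - 5 = -8$)
$g{\left(Q \right)} = \frac{1}{2} + Q$ ($g{\left(Q \right)} = 3 \cdot \frac{1}{6} + Q 1 = \frac{1}{2} + Q$)
$O{\left(-6,10 \right)} + H{\left(-6 \right)} g{\left(-6 \right)} = -8 + \left(3 - 6\right) \left(\frac{1}{2} - 6\right) = -8 - - \frac{33}{2} = -8 + \frac{33}{2} = \frac{17}{2}$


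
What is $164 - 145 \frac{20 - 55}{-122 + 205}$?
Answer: $\frac{18687}{83} \approx 225.14$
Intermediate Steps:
$164 - 145 \frac{20 - 55}{-122 + 205} = 164 - 145 \left(- \frac{35}{83}\right) = 164 - 145 \left(\left(-35\right) \frac{1}{83}\right) = 164 - - \frac{5075}{83} = 164 + \frac{5075}{83} = \frac{18687}{83}$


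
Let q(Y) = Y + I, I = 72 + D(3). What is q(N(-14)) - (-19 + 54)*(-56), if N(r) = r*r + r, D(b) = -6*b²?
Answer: 2160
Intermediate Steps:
N(r) = r + r² (N(r) = r² + r = r + r²)
I = 18 (I = 72 - 6*3² = 72 - 6*9 = 72 - 54 = 18)
q(Y) = 18 + Y (q(Y) = Y + 18 = 18 + Y)
q(N(-14)) - (-19 + 54)*(-56) = (18 - 14*(1 - 14)) - (-19 + 54)*(-56) = (18 - 14*(-13)) - 35*(-56) = (18 + 182) - 1*(-1960) = 200 + 1960 = 2160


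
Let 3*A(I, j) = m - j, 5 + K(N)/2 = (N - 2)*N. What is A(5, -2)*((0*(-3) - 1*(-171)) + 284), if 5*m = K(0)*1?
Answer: 0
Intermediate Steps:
K(N) = -10 + 2*N*(-2 + N) (K(N) = -10 + 2*((N - 2)*N) = -10 + 2*((-2 + N)*N) = -10 + 2*(N*(-2 + N)) = -10 + 2*N*(-2 + N))
m = -2 (m = ((-10 - 4*0 + 2*0²)*1)/5 = ((-10 + 0 + 2*0)*1)/5 = ((-10 + 0 + 0)*1)/5 = (-10*1)/5 = (⅕)*(-10) = -2)
A(I, j) = -⅔ - j/3 (A(I, j) = (-2 - j)/3 = -⅔ - j/3)
A(5, -2)*((0*(-3) - 1*(-171)) + 284) = (-⅔ - ⅓*(-2))*((0*(-3) - 1*(-171)) + 284) = (-⅔ + ⅔)*((0 + 171) + 284) = 0*(171 + 284) = 0*455 = 0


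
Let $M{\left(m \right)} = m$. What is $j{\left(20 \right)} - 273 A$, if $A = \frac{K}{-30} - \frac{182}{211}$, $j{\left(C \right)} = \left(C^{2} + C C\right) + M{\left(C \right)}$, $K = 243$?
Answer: $\frac{6892903}{2110} \approx 3266.8$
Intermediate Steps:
$j{\left(C \right)} = C + 2 C^{2}$ ($j{\left(C \right)} = \left(C^{2} + C C\right) + C = \left(C^{2} + C^{2}\right) + C = 2 C^{2} + C = C + 2 C^{2}$)
$A = - \frac{18911}{2110}$ ($A = \frac{243}{-30} - \frac{182}{211} = 243 \left(- \frac{1}{30}\right) - \frac{182}{211} = - \frac{81}{10} - \frac{182}{211} = - \frac{18911}{2110} \approx -8.9626$)
$j{\left(20 \right)} - 273 A = 20 \left(1 + 2 \cdot 20\right) - - \frac{5162703}{2110} = 20 \left(1 + 40\right) + \frac{5162703}{2110} = 20 \cdot 41 + \frac{5162703}{2110} = 820 + \frac{5162703}{2110} = \frac{6892903}{2110}$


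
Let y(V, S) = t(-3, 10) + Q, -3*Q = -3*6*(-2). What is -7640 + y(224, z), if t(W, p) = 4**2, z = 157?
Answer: -7636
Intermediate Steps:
t(W, p) = 16
Q = -12 (Q = -(-3*6)*(-2)/3 = -(-6)*(-2) = -1/3*36 = -12)
y(V, S) = 4 (y(V, S) = 16 - 12 = 4)
-7640 + y(224, z) = -7640 + 4 = -7636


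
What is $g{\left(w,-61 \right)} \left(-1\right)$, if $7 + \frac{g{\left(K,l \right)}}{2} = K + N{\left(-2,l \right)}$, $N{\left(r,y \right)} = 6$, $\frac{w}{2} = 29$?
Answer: $-114$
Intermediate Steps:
$w = 58$ ($w = 2 \cdot 29 = 58$)
$g{\left(K,l \right)} = -2 + 2 K$ ($g{\left(K,l \right)} = -14 + 2 \left(K + 6\right) = -14 + 2 \left(6 + K\right) = -14 + \left(12 + 2 K\right) = -2 + 2 K$)
$g{\left(w,-61 \right)} \left(-1\right) = \left(-2 + 2 \cdot 58\right) \left(-1\right) = \left(-2 + 116\right) \left(-1\right) = 114 \left(-1\right) = -114$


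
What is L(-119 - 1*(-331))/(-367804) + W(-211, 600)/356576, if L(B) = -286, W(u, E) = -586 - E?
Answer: -41779351/16393759888 ≈ -0.0025485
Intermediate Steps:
L(-119 - 1*(-331))/(-367804) + W(-211, 600)/356576 = -286/(-367804) + (-586 - 1*600)/356576 = -286*(-1/367804) + (-586 - 600)*(1/356576) = 143/183902 - 1186*1/356576 = 143/183902 - 593/178288 = -41779351/16393759888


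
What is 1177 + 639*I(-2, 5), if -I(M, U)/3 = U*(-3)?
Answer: 29932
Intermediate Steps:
I(M, U) = 9*U (I(M, U) = -3*U*(-3) = -(-9)*U = 9*U)
1177 + 639*I(-2, 5) = 1177 + 639*(9*5) = 1177 + 639*45 = 1177 + 28755 = 29932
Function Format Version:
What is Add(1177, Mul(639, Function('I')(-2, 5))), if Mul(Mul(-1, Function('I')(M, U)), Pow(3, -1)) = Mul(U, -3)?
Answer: 29932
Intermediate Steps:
Function('I')(M, U) = Mul(9, U) (Function('I')(M, U) = Mul(-3, Mul(U, -3)) = Mul(-3, Mul(-3, U)) = Mul(9, U))
Add(1177, Mul(639, Function('I')(-2, 5))) = Add(1177, Mul(639, Mul(9, 5))) = Add(1177, Mul(639, 45)) = Add(1177, 28755) = 29932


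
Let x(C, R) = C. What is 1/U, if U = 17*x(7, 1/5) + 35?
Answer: 1/154 ≈ 0.0064935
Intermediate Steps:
U = 154 (U = 17*7 + 35 = 119 + 35 = 154)
1/U = 1/154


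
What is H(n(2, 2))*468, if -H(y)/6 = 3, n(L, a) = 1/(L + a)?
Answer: -8424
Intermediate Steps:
H(y) = -18 (H(y) = -6*3 = -18)
H(n(2, 2))*468 = -18*468 = -8424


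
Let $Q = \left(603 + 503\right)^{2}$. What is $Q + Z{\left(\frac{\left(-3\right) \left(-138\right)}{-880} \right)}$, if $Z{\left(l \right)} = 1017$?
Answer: $1224253$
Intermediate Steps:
$Q = 1223236$ ($Q = 1106^{2} = 1223236$)
$Q + Z{\left(\frac{\left(-3\right) \left(-138\right)}{-880} \right)} = 1223236 + 1017 = 1224253$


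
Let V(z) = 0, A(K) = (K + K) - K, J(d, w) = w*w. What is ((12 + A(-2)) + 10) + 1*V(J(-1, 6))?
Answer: 20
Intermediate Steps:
J(d, w) = w²
A(K) = K (A(K) = 2*K - K = K)
((12 + A(-2)) + 10) + 1*V(J(-1, 6)) = ((12 - 2) + 10) + 1*0 = (10 + 10) + 0 = 20 + 0 = 20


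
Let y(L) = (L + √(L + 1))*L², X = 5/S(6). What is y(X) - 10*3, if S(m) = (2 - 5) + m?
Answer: -685/27 + 50*√6/27 ≈ -20.834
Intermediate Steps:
S(m) = -3 + m
X = 5/3 (X = 5/(-3 + 6) = 5/3 ≈ 1.6667)
y(L) = L²*(L + √(1 + L)) (y(L) = (L + √(1 + L))*L² = L²*(L + √(1 + L)))
y(X) - 10*3 = (5/3)²*(5/3 + √(1 + 5/3)) - 10*3 = 25*(5/3 + √(8/3))/9 - 30 = 25*(5/3 + 2*√6/3)/9 - 30 = (125/27 + 50*√6/27) - 30 = -685/27 + 50*√6/27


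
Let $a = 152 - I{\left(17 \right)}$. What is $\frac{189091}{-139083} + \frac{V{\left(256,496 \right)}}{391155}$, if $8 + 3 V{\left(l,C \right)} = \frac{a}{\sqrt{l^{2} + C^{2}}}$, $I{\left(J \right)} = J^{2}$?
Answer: $- \frac{10566322999}{7771858695} - \frac{137 \sqrt{1217}}{22849710480} \approx -1.3596$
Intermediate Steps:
$a = -137$ ($a = 152 - 17^{2} = 152 - 289 = -137$)
$V{\left(l,C \right)} = - \frac{8}{3} - \frac{137}{3 \sqrt{C^{2} + l^{2}}}$ ($V{\left(l,C \right)} = - \frac{8}{3} + \frac{\left(-137\right) \frac{1}{\sqrt{l^{2} + C^{2}}}}{3} = - \frac{8}{3} + \frac{\left(-137\right) \frac{1}{\sqrt{C^{2} + l^{2}}}}{3} = - \frac{8}{3} - \frac{137}{3 \sqrt{C^{2} + l^{2}}}$)
$\frac{189091}{-139083} + \frac{V{\left(256,496 \right)}}{391155} = \frac{189091}{-139083} + \frac{- \frac{8}{3} - \frac{137}{3 \sqrt{496^{2} + 256^{2}}}}{391155} = 189091 \left(- \frac{1}{139083}\right) + \left(- \frac{8}{3} - \frac{137}{3 \sqrt{246016 + 65536}}\right) \frac{1}{391155} = - \frac{27013}{19869} + \left(- \frac{8}{3} - \frac{137}{3 \cdot 16 \sqrt{1217}}\right) \frac{1}{391155} = - \frac{27013}{19869} + \left(- \frac{8}{3} - \frac{137 \frac{\sqrt{1217}}{19472}}{3}\right) \frac{1}{391155} = - \frac{27013}{19869} + \left(- \frac{8}{3} - \frac{137 \sqrt{1217}}{58416}\right) \frac{1}{391155} = - \frac{27013}{19869} - \left(\frac{8}{1173465} + \frac{137 \sqrt{1217}}{22849710480}\right) = - \frac{10566322999}{7771858695} - \frac{137 \sqrt{1217}}{22849710480}$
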